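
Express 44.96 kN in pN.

44960000000000000 pN

kilo = 10^3, pico = 10^-12; factor is 10^15.
44.96 × 10^15 = 44960000000000000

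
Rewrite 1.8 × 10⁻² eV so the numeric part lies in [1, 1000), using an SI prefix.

= 18 × 10⁻³ eV; 10⁻³ is milli.

18 meV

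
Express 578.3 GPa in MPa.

giga = 10⁹, mega = 10⁶; factor is 10³.
578.3 × 10³ = 578300

578300 MPa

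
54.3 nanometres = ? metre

nano = 10⁻⁹, (no prefix) = 10⁰; factor is 10⁻⁹.
54.3 × 10⁻⁹ = 0.0000000543

0.0000000543 metres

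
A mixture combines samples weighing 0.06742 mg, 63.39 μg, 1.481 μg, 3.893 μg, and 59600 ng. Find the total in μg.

In μg:
  0.06742 mg = 0.06742 × 10³ μg = 67.42
  63.39 μg → 63.39
  1.481 μg → 1.481
  3.893 μg → 3.893
  59600 ng = 59600 × 10⁻³ μg = 59.6
Sum: 67.42 + 63.39 + 1.481 + 3.893 + 59.6 = 195.784

195.784 μg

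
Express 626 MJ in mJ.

mega = 10⁶, milli = 10⁻³; factor is 10⁹.
626 × 10⁹ = 626000000000

626000000000 mJ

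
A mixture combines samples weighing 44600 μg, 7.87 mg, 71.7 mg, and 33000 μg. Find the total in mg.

In mg:
  44600 μg = 44600 × 10^-3 mg = 44.6
  7.87 mg → 7.87
  71.7 mg → 71.7
  33000 μg = 33000 × 10^-3 mg = 33
Sum: 44.6 + 7.87 + 71.7 + 33 = 157.17

157.17 mg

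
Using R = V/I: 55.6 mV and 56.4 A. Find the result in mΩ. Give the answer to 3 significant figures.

(55.6 × 10⁻³) / (56.4) = 0.98582 × 10⁻³ Ω

0.986 mΩ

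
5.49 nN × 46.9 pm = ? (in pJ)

5.49e-9 × 46.9e-12 = 257.481e-21 J

0.000000257481 pJ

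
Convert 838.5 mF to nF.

838500000 nF

milli = 1e-3, nano = 1e-9; factor is 1e6.
838.5 × 1e6 = 838500000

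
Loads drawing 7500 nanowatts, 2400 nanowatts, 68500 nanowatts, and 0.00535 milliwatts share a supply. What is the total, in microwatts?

83.75 microwatts

In microwatts:
  7500 nanowatts = 7500e-3 microwatts = 7.5
  2400 nanowatts = 2400e-3 microwatts = 2.4
  68500 nanowatts = 68500e-3 microwatts = 68.5
  0.00535 milliwatts = 0.00535e3 microwatts = 5.35
Sum: 7.5 + 2.4 + 68.5 + 5.35 = 83.75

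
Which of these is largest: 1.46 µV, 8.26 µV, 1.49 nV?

8.26 µV

1.46 µV = 0.00000146 V
8.26 µV = 0.00000826 V
1.49 nV = 0.00000000149 V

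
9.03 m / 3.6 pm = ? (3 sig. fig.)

(9.03) / (3.6 × 10⁻¹²) = 2.508 × 10¹²

2510000000000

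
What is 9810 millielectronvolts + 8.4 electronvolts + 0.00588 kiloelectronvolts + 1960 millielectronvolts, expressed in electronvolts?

26.05 electronvolts

In electronvolts:
  9810 millielectronvolts = 9810 × 10^-3 electronvolts = 9.81
  8.4 electronvolts → 8.4
  0.00588 kiloelectronvolts = 0.00588 × 10^3 electronvolts = 5.88
  1960 millielectronvolts = 1960 × 10^-3 electronvolts = 1.96
Sum: 9.81 + 8.4 + 5.88 + 1.96 = 26.05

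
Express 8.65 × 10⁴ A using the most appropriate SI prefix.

= 86.5 × 10³ A; 10³ is kilo.

86.5 kA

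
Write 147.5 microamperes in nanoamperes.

147500 nanoamperes

micro = 10⁻⁶, nano = 10⁻⁹; factor is 10³.
147.5 × 10³ = 147500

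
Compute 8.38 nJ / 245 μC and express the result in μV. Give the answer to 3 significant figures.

(8.38e-9) / (245e-6) = 0.034204e-3 V

34.2 μV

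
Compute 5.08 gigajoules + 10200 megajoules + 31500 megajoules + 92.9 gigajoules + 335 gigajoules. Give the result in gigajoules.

474.68 gigajoules

In gigajoules:
  5.08 gigajoules → 5.08
  10200 megajoules = 10200 × 10⁻³ gigajoules = 10.2
  31500 megajoules = 31500 × 10⁻³ gigajoules = 31.5
  92.9 gigajoules → 92.9
  335 gigajoules → 335
Sum: 5.08 + 10.2 + 31.5 + 92.9 + 335 = 474.68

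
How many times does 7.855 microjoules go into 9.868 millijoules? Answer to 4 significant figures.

(9.868e-3) / (7.855e-6) = 1.2563e3

1256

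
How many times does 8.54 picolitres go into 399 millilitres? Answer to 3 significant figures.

(399e-3) / (8.54e-12) = 46.72e9

46700000000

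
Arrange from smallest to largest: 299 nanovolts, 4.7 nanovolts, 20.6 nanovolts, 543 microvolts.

4.7 nanovolts < 20.6 nanovolts < 299 nanovolts < 543 microvolts

299 nanovolts = 0.000000299 volts
4.7 nanovolts = 0.0000000047 volts
20.6 nanovolts = 0.0000000206 volts
543 microvolts = 0.000543 volts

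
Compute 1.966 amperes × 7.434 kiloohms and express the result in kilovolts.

1.966 × 7.434e3 = 14.615244e3 V

14.615244 kilovolts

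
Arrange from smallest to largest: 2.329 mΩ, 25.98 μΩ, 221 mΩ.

2.329 mΩ = 0.002329 Ω
25.98 μΩ = 0.00002598 Ω
221 mΩ = 0.221 Ω

25.98 μΩ < 2.329 mΩ < 221 mΩ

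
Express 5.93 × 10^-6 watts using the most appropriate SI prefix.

5.93 microwatts

= 5.93 × 10^-6 watts; 10^-6 is micro.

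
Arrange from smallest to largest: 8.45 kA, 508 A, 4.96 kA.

508 A < 4.96 kA < 8.45 kA

8.45 kA = 8450 A
508 A = 508 A
4.96 kA = 4960 A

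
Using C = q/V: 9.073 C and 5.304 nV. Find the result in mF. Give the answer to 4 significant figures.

1711000000000 mF

(9.073) / (5.304 × 10^-9) = 1.7106 × 10^9 F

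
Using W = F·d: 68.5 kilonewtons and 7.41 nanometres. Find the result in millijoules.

0.507585 millijoules

68.5 × 10^3 × 7.41 × 10^-9 = 507.585 × 10^-6 J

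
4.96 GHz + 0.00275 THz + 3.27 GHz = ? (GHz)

10.98 GHz

In GHz:
  4.96 GHz → 4.96
  0.00275 THz = 0.00275e3 GHz = 2.75
  3.27 GHz → 3.27
Sum: 4.96 + 2.75 + 3.27 = 10.98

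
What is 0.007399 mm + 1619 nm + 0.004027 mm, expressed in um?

13.045 um

In um:
  0.007399 mm = 0.007399 × 10^3 um = 7.399
  1619 nm = 1619 × 10^-3 um = 1.619
  0.004027 mm = 0.004027 × 10^3 um = 4.027
Sum: 7.399 + 1.619 + 4.027 = 13.045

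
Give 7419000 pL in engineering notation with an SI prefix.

= 7.419e-6 L; 1e-6 is micro.

7.419 uL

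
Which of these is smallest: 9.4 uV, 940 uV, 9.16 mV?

9.4 uV

9.4 uV = 0.0000094 V
940 uV = 0.00094 V
9.16 mV = 0.00916 V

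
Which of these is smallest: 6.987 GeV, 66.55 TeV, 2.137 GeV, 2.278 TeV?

2.137 GeV

6.987 GeV = 6987000000 eV
66.55 TeV = 66550000000000 eV
2.137 GeV = 2137000000 eV
2.278 TeV = 2278000000000 eV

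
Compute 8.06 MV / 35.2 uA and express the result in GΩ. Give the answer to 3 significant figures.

(8.06 × 10⁶) / (35.2 × 10⁻⁶) = 0.22898 × 10¹² Ω

229 GΩ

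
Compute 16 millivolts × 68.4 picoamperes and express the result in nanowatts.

0.0010944 nanowatts

16 × 10⁻³ × 68.4 × 10⁻¹² = 1094.4 × 10⁻¹⁵ W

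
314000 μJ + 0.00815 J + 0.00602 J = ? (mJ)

328.17 mJ

In mJ:
  314000 μJ = 314000 × 10^-3 mJ = 314
  0.00815 J = 0.00815 × 10^3 mJ = 8.15
  0.00602 J = 0.00602 × 10^3 mJ = 6.02
Sum: 314 + 8.15 + 6.02 = 328.17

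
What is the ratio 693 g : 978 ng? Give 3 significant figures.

709000000

(693) / (978 × 10⁻⁹) = 0.7086 × 10⁹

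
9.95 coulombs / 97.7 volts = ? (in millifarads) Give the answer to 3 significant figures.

(9.95) / (97.7) = 0.10184 F

102 millifarads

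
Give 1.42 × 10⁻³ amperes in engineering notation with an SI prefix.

= 1.42 × 10⁻³ amperes; 10⁻³ is milli.

1.42 milliamperes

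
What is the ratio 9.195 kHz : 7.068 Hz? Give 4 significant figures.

(9.195 × 10³) / (7.068) = 1.3009 × 10³

1301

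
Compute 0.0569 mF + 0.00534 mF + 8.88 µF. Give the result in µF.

In µF:
  0.0569 mF = 0.0569 × 10³ µF = 56.9
  0.00534 mF = 0.00534 × 10³ µF = 5.34
  8.88 µF → 8.88
Sum: 56.9 + 5.34 + 8.88 = 71.12

71.12 µF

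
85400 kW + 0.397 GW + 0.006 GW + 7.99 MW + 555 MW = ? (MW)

In MW:
  85400 kW = 85400 × 10⁻³ MW = 85.4
  0.397 GW = 0.397 × 10³ MW = 397
  0.006 GW = 0.006 × 10³ MW = 6
  7.99 MW → 7.99
  555 MW → 555
Sum: 85.4 + 397 + 6 + 7.99 + 555 = 1051.39

1051.39 MW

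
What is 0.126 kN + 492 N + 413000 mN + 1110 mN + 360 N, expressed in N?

In N:
  0.126 kN = 0.126e3 N = 126
  492 N → 492
  413000 mN = 413000e-3 N = 413
  1110 mN = 1110e-3 N = 1.11
  360 N → 360
Sum: 126 + 492 + 413 + 1.11 + 360 = 1392.11

1392.11 N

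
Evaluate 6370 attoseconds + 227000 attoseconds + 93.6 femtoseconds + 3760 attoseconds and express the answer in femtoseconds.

In femtoseconds:
  6370 attoseconds = 6370 × 10^-3 femtoseconds = 6.37
  227000 attoseconds = 227000 × 10^-3 femtoseconds = 227
  93.6 femtoseconds → 93.6
  3760 attoseconds = 3760 × 10^-3 femtoseconds = 3.76
Sum: 6.37 + 227 + 93.6 + 3.76 = 330.73

330.73 femtoseconds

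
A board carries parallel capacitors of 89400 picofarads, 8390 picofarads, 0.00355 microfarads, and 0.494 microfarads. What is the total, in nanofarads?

In nanofarads:
  89400 picofarads = 89400 × 10^-3 nanofarads = 89.4
  8390 picofarads = 8390 × 10^-3 nanofarads = 8.39
  0.00355 microfarads = 0.00355 × 10^3 nanofarads = 3.55
  0.494 microfarads = 0.494 × 10^3 nanofarads = 494
Sum: 89.4 + 8.39 + 3.55 + 494 = 595.34

595.34 nanofarads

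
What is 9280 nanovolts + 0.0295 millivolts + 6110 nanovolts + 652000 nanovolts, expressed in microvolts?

In microvolts:
  9280 nanovolts = 9280 × 10^-3 microvolts = 9.28
  0.0295 millivolts = 0.0295 × 10^3 microvolts = 29.5
  6110 nanovolts = 6110 × 10^-3 microvolts = 6.11
  652000 nanovolts = 652000 × 10^-3 microvolts = 652
Sum: 9.28 + 29.5 + 6.11 + 652 = 696.89

696.89 microvolts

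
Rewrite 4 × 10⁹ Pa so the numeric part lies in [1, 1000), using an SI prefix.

4 GPa

= 4 × 10⁹ Pa; 10⁹ is giga.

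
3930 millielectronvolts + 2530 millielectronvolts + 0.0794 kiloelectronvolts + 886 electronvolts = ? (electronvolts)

971.86 electronvolts

In electronvolts:
  3930 millielectronvolts = 3930 × 10⁻³ electronvolts = 3.93
  2530 millielectronvolts = 2530 × 10⁻³ electronvolts = 2.53
  0.0794 kiloelectronvolts = 0.0794 × 10³ electronvolts = 79.4
  886 electronvolts → 886
Sum: 3.93 + 2.53 + 79.4 + 886 = 971.86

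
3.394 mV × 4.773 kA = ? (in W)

16.199562 W

3.394e-3 × 4.773e3 = 16.199562 W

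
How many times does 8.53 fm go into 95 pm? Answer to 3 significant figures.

11100

(95e-12) / (8.53e-15) = 11.14e3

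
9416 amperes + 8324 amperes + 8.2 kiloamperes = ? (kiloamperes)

In kiloamperes:
  9416 amperes = 9416 × 10^-3 kiloamperes = 9.416
  8324 amperes = 8324 × 10^-3 kiloamperes = 8.324
  8.2 kiloamperes → 8.2
Sum: 9.416 + 8.324 + 8.2 = 25.94

25.94 kiloamperes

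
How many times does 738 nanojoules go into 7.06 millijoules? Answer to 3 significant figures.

9570

(7.06 × 10⁻³) / (738 × 10⁻⁹) = 0.009566 × 10⁶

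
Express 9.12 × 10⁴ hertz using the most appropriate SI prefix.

91.2 kilohertz

= 91.2 × 10³ hertz; 10³ is kilo.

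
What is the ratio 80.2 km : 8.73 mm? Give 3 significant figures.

9190000

(80.2 × 10³) / (8.73 × 10⁻³) = 9.187 × 10⁶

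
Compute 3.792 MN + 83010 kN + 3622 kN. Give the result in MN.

In MN:
  3.792 MN → 3.792
  83010 kN = 83010 × 10^-3 MN = 83.01
  3622 kN = 3622 × 10^-3 MN = 3.622
Sum: 3.792 + 83.01 + 3.622 = 90.424

90.424 MN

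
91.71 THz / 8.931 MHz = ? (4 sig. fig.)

10270000

(91.71e12) / (8.931e6) = 10.269e6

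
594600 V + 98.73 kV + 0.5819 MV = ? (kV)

In kV:
  594600 V = 594600 × 10^-3 kV = 594.6
  98.73 kV → 98.73
  0.5819 MV = 0.5819 × 10^3 kV = 581.9
Sum: 594.6 + 98.73 + 581.9 = 1275.23

1275.23 kV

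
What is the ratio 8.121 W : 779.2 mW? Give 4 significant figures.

10.42

(8.121) / (779.2e-3) = 0.010422e3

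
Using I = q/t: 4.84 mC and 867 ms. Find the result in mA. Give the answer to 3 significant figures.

5.58 mA

(4.84 × 10⁻³) / (867 × 10⁻³) = 0.0055825 A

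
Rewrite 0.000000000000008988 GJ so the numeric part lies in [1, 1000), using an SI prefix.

8.988 µJ

= 8.988 × 10⁻⁶ J; 10⁻⁶ is micro.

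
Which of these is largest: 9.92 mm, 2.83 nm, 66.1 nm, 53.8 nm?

9.92 mm = 0.00992 m
2.83 nm = 0.00000000283 m
66.1 nm = 0.0000000661 m
53.8 nm = 0.0000000538 m

9.92 mm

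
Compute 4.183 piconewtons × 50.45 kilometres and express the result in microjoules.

0.21103235 microjoules

4.183 × 10^-12 × 50.45 × 10^3 = 211.03235 × 10^-9 J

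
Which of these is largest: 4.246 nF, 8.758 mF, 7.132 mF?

8.758 mF

4.246 nF = 0.000000004246 F
8.758 mF = 0.008758 F
7.132 mF = 0.007132 F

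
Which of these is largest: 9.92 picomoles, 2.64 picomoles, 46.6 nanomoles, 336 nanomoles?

9.92 picomoles = 0.00000000000992 moles
2.64 picomoles = 0.00000000000264 moles
46.6 nanomoles = 0.0000000466 moles
336 nanomoles = 0.000000336 moles

336 nanomoles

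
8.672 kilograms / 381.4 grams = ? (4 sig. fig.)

(8.672e3) / (381.4) = 0.022737e3

22.74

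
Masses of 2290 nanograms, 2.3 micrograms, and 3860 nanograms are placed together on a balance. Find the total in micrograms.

In micrograms:
  2290 nanograms = 2290e-3 micrograms = 2.29
  2.3 micrograms → 2.3
  3860 nanograms = 3860e-3 micrograms = 3.86
Sum: 2.29 + 2.3 + 3.86 = 8.45

8.45 micrograms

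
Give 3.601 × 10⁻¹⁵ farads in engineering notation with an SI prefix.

= 3.601 × 10⁻¹⁵ farads; 10⁻¹⁵ is femto.

3.601 femtofarads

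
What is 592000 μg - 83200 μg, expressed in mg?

508.8 mg

In mg:
  592000 μg = 592000e-3 mg = 592
  83200 μg = 83200e-3 mg = 83.2
Difference: 592 - 83.2 = 508.8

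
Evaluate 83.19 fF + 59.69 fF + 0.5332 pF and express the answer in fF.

676.08 fF

In fF:
  83.19 fF → 83.19
  59.69 fF → 59.69
  0.5332 pF = 0.5332 × 10^3 fF = 533.2
Sum: 83.19 + 59.69 + 533.2 = 676.08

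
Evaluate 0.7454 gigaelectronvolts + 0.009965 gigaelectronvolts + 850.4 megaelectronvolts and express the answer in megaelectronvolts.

1605.765 megaelectronvolts

In megaelectronvolts:
  0.7454 gigaelectronvolts = 0.7454e3 megaelectronvolts = 745.4
  0.009965 gigaelectronvolts = 0.009965e3 megaelectronvolts = 9.965
  850.4 megaelectronvolts → 850.4
Sum: 745.4 + 9.965 + 850.4 = 1605.765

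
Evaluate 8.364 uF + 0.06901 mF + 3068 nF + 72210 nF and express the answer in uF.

152.652 uF

In uF:
  8.364 uF → 8.364
  0.06901 mF = 0.06901e3 uF = 69.01
  3068 nF = 3068e-3 uF = 3.068
  72210 nF = 72210e-3 uF = 72.21
Sum: 8.364 + 69.01 + 3.068 + 72.21 = 152.652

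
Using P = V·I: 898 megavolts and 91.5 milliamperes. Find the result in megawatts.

82.167 megawatts

898 × 10⁶ × 91.5 × 10⁻³ = 82167 × 10³ W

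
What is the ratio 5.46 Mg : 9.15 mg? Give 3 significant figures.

597000000

(5.46 × 10^6) / (9.15 × 10^-3) = 0.5967 × 10^9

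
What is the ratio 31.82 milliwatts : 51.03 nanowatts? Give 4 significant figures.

(31.82 × 10^-3) / (51.03 × 10^-9) = 0.62355 × 10^6

623600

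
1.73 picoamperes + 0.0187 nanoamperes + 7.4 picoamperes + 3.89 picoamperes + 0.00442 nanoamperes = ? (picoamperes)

36.14 picoamperes

In picoamperes:
  1.73 picoamperes → 1.73
  0.0187 nanoamperes = 0.0187e3 picoamperes = 18.7
  7.4 picoamperes → 7.4
  3.89 picoamperes → 3.89
  0.00442 nanoamperes = 0.00442e3 picoamperes = 4.42
Sum: 1.73 + 18.7 + 7.4 + 3.89 + 4.42 = 36.14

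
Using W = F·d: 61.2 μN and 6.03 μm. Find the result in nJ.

61.2e-6 × 6.03e-6 = 369.036e-12 J

0.369036 nJ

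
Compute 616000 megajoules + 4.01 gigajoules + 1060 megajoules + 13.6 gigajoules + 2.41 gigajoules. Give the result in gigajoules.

In gigajoules:
  616000 megajoules = 616000 × 10⁻³ gigajoules = 616
  4.01 gigajoules → 4.01
  1060 megajoules = 1060 × 10⁻³ gigajoules = 1.06
  13.6 gigajoules → 13.6
  2.41 gigajoules → 2.41
Sum: 616 + 4.01 + 1.06 + 13.6 + 2.41 = 637.08

637.08 gigajoules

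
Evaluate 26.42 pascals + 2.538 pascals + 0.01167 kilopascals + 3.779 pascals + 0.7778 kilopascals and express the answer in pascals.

822.207 pascals

In pascals:
  26.42 pascals → 26.42
  2.538 pascals → 2.538
  0.01167 kilopascals = 0.01167e3 pascals = 11.67
  3.779 pascals → 3.779
  0.7778 kilopascals = 0.7778e3 pascals = 777.8
Sum: 26.42 + 2.538 + 11.67 + 3.779 + 777.8 = 822.207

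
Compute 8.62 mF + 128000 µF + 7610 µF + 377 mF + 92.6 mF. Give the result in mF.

613.83 mF

In mF:
  8.62 mF → 8.62
  128000 µF = 128000 × 10^-3 mF = 128
  7610 µF = 7610 × 10^-3 mF = 7.61
  377 mF → 377
  92.6 mF → 92.6
Sum: 8.62 + 128 + 7.61 + 377 + 92.6 = 613.83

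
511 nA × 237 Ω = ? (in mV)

511e-9 × 237 = 121107e-9 V

0.121107 mV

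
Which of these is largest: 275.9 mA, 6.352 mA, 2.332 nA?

275.9 mA

275.9 mA = 0.2759 A
6.352 mA = 0.006352 A
2.332 nA = 0.000000002332 A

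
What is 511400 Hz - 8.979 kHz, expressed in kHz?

502.421 kHz

In kHz:
  511400 Hz = 511400e-3 kHz = 511.4
  8.979 kHz → 8.979
Difference: 511.4 - 8.979 = 502.421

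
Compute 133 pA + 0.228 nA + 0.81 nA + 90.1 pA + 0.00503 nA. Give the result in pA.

In pA:
  133 pA → 133
  0.228 nA = 0.228 × 10³ pA = 228
  0.81 nA = 0.81 × 10³ pA = 810
  90.1 pA → 90.1
  0.00503 nA = 0.00503 × 10³ pA = 5.03
Sum: 133 + 228 + 810 + 90.1 + 5.03 = 1266.13

1266.13 pA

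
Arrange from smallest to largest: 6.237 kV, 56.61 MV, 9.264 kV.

6.237 kV = 6237 V
56.61 MV = 56610000 V
9.264 kV = 9264 V

6.237 kV < 9.264 kV < 56.61 MV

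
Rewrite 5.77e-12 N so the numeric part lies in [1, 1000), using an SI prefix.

5.77 pN

= 5.77e-12 N; 1e-12 is pico.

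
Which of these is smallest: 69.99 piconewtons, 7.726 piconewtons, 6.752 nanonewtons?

7.726 piconewtons

69.99 piconewtons = 0.00000000006999 newtons
7.726 piconewtons = 0.000000000007726 newtons
6.752 nanonewtons = 0.000000006752 newtons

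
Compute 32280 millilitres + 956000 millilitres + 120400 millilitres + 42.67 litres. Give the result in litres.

In litres:
  32280 millilitres = 32280 × 10⁻³ litres = 32.28
  956000 millilitres = 956000 × 10⁻³ litres = 956
  120400 millilitres = 120400 × 10⁻³ litres = 120.4
  42.67 litres → 42.67
Sum: 32.28 + 956 + 120.4 + 42.67 = 1151.35

1151.35 litres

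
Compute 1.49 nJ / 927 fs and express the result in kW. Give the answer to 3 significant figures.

1.61 kW

(1.49 × 10⁻⁹) / (927 × 10⁻¹⁵) = 0.0016073 × 10⁶ W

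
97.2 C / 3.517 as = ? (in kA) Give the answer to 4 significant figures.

27640000000000000 kA

(97.2) / (3.517e-18) = 27.6372e18 A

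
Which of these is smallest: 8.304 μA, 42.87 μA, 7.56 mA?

8.304 μA = 0.000008304 A
42.87 μA = 0.00004287 A
7.56 mA = 0.00756 A

8.304 μA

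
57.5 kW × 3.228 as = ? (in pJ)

0.18561 pJ

57.5e3 × 3.228e-18 = 185.61e-15 J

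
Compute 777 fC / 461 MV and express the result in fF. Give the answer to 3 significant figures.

(777 × 10⁻¹⁵) / (461 × 10⁶) = 1.6855 × 10⁻²¹ F

0.00000169 fF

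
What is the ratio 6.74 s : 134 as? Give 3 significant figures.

(6.74) / (134e-18) = 0.0503e18

50300000000000000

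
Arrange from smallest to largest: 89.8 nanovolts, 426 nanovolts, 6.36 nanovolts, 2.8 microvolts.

89.8 nanovolts = 0.0000000898 volts
426 nanovolts = 0.000000426 volts
6.36 nanovolts = 0.00000000636 volts
2.8 microvolts = 0.0000028 volts

6.36 nanovolts < 89.8 nanovolts < 426 nanovolts < 2.8 microvolts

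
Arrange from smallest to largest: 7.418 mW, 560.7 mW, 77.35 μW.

7.418 mW = 0.007418 W
560.7 mW = 0.5607 W
77.35 μW = 0.00007735 W

77.35 μW < 7.418 mW < 560.7 mW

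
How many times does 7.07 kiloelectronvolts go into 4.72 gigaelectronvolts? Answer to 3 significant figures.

(4.72 × 10⁹) / (7.07 × 10³) = 0.6676 × 10⁶

668000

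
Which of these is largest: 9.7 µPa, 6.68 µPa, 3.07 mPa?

3.07 mPa

9.7 µPa = 0.0000097 Pa
6.68 µPa = 0.00000668 Pa
3.07 mPa = 0.00307 Pa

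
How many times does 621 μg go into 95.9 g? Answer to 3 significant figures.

(95.9) / (621 × 10^-6) = 0.1544 × 10^6

154000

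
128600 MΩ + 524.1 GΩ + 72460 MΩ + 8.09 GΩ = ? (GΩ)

In GΩ:
  128600 MΩ = 128600e-3 GΩ = 128.6
  524.1 GΩ → 524.1
  72460 MΩ = 72460e-3 GΩ = 72.46
  8.09 GΩ → 8.09
Sum: 128.6 + 524.1 + 72.46 + 8.09 = 733.25

733.25 GΩ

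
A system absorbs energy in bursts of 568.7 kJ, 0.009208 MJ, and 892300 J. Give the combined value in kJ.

1470.208 kJ

In kJ:
  568.7 kJ → 568.7
  0.009208 MJ = 0.009208e3 kJ = 9.208
  892300 J = 892300e-3 kJ = 892.3
Sum: 568.7 + 9.208 + 892.3 = 1470.208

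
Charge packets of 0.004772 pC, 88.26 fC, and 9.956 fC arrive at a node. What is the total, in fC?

102.988 fC

In fC:
  0.004772 pC = 0.004772 × 10^3 fC = 4.772
  88.26 fC → 88.26
  9.956 fC → 9.956
Sum: 4.772 + 88.26 + 9.956 = 102.988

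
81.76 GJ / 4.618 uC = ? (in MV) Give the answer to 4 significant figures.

17700000000 MV

(81.76 × 10⁹) / (4.618 × 10⁻⁶) = 17.7046 × 10¹⁵ V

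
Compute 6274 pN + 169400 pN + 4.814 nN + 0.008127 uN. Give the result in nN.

In nN:
  6274 pN = 6274 × 10⁻³ nN = 6.274
  169400 pN = 169400 × 10⁻³ nN = 169.4
  4.814 nN → 4.814
  0.008127 uN = 0.008127 × 10³ nN = 8.127
Sum: 6.274 + 169.4 + 4.814 + 8.127 = 188.615

188.615 nN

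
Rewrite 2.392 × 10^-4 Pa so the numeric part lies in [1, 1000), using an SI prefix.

239.2 μPa

= 239.2 × 10^-6 Pa; 10^-6 is micro.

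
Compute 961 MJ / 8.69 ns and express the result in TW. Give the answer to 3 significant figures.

(961 × 10⁶) / (8.69 × 10⁻⁹) = 110.59 × 10¹⁵ W

111000 TW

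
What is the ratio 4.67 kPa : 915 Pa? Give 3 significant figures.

5.10

(4.67e3) / (915) = 0.005104e3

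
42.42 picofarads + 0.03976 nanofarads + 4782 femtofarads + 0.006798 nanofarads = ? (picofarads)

93.76 picofarads

In picofarads:
  42.42 picofarads → 42.42
  0.03976 nanofarads = 0.03976e3 picofarads = 39.76
  4782 femtofarads = 4782e-3 picofarads = 4.782
  0.006798 nanofarads = 0.006798e3 picofarads = 6.798
Sum: 42.42 + 39.76 + 4.782 + 6.798 = 93.76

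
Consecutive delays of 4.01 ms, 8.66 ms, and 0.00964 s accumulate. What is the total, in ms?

In ms:
  4.01 ms → 4.01
  8.66 ms → 8.66
  0.00964 s = 0.00964 × 10³ ms = 9.64
Sum: 4.01 + 8.66 + 9.64 = 22.31

22.31 ms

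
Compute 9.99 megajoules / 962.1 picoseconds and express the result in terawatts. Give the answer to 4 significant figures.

(9.99 × 10⁶) / (962.1 × 10⁻¹²) = 0.0103835 × 10¹⁸ W

10380 terawatts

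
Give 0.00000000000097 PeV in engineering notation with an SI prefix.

= 970 eV; mantissa already in [1, 1000).

970 eV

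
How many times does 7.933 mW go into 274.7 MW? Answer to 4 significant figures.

34630000000

(274.7 × 10^6) / (7.933 × 10^-3) = 34.628 × 10^9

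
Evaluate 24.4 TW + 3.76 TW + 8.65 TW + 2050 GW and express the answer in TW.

In TW:
  24.4 TW → 24.4
  3.76 TW → 3.76
  8.65 TW → 8.65
  2050 GW = 2050 × 10^-3 TW = 2.05
Sum: 24.4 + 3.76 + 8.65 + 2.05 = 38.86

38.86 TW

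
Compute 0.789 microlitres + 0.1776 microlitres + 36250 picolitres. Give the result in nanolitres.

1002.85 nanolitres

In nanolitres:
  0.789 microlitres = 0.789 × 10^3 nanolitres = 789
  0.1776 microlitres = 0.1776 × 10^3 nanolitres = 177.6
  36250 picolitres = 36250 × 10^-3 nanolitres = 36.25
Sum: 789 + 177.6 + 36.25 = 1002.85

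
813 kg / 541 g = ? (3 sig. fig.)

1500

(813 × 10^3) / (541) = 1.503 × 10^3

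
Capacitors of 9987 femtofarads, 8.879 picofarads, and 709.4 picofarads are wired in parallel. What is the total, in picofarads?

728.266 picofarads

In picofarads:
  9987 femtofarads = 9987 × 10^-3 picofarads = 9.987
  8.879 picofarads → 8.879
  709.4 picofarads → 709.4
Sum: 9.987 + 8.879 + 709.4 = 728.266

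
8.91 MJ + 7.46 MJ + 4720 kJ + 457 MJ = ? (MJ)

In MJ:
  8.91 MJ → 8.91
  7.46 MJ → 7.46
  4720 kJ = 4720e-3 MJ = 4.72
  457 MJ → 457
Sum: 8.91 + 7.46 + 4.72 + 457 = 478.09

478.09 MJ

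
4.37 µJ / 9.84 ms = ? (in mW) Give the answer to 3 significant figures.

(4.37 × 10^-6) / (9.84 × 10^-3) = 0.44411 × 10^-3 W

0.444 mW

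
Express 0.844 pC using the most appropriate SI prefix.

844 fC

= 844 × 10^-15 C; 10^-15 is femto.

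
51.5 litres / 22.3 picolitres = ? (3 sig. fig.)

(51.5) / (22.3 × 10^-12) = 2.309 × 10^12

2310000000000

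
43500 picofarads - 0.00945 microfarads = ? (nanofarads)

34.05 nanofarads

In nanofarads:
  43500 picofarads = 43500e-3 nanofarads = 43.5
  0.00945 microfarads = 0.00945e3 nanofarads = 9.45
Difference: 43.5 - 9.45 = 34.05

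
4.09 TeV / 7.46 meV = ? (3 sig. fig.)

548000000000000

(4.09 × 10¹²) / (7.46 × 10⁻³) = 0.5483 × 10¹⁵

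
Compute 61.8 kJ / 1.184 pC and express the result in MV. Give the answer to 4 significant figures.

(61.8 × 10³) / (1.184 × 10⁻¹²) = 52.1959 × 10¹⁵ V

52200000000 MV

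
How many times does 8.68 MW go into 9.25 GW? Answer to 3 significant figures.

1070

(9.25e9) / (8.68e6) = 1.066e3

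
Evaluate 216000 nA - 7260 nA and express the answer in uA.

In uA:
  216000 nA = 216000 × 10⁻³ uA = 216
  7260 nA = 7260 × 10⁻³ uA = 7.26
Difference: 216 - 7.26 = 208.74

208.74 uA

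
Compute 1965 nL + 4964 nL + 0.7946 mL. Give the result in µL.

801.529 µL

In µL:
  1965 nL = 1965 × 10⁻³ µL = 1.965
  4964 nL = 4964 × 10⁻³ µL = 4.964
  0.7946 mL = 0.7946 × 10³ µL = 794.6
Sum: 1.965 + 4.964 + 794.6 = 801.529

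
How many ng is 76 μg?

76000 ng

micro = 10^-6, nano = 10^-9; factor is 10^3.
76 × 10^3 = 76000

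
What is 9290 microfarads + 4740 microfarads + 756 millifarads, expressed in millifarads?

770.03 millifarads

In millifarads:
  9290 microfarads = 9290e-3 millifarads = 9.29
  4740 microfarads = 4740e-3 millifarads = 4.74
  756 millifarads → 756
Sum: 9.29 + 4.74 + 756 = 770.03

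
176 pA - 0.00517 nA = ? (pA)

In pA:
  176 pA → 176
  0.00517 nA = 0.00517 × 10^3 pA = 5.17
Difference: 176 - 5.17 = 170.83

170.83 pA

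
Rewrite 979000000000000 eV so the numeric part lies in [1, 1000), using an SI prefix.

= 979 × 10^12 eV; 10^12 is tera.

979 TeV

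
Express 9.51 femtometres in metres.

0.00000000000000951 metres

femto = 1e-15, (no prefix) = 1e0; factor is 1e-15.
9.51 × 1e-15 = 0.00000000000000951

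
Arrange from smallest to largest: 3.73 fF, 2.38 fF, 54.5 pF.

3.73 fF = 0.00000000000000373 F
2.38 fF = 0.00000000000000238 F
54.5 pF = 0.0000000000545 F

2.38 fF < 3.73 fF < 54.5 pF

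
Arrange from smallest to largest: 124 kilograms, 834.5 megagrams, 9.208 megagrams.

124 kilograms < 9.208 megagrams < 834.5 megagrams

124 kilograms = 124000 grams
834.5 megagrams = 834500000 grams
9.208 megagrams = 9208000 grams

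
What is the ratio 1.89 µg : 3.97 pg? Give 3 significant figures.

(1.89e-6) / (3.97e-12) = 0.4761e6

476000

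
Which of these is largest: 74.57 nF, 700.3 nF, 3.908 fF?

700.3 nF

74.57 nF = 0.00000007457 F
700.3 nF = 0.0000007003 F
3.908 fF = 0.000000000000003908 F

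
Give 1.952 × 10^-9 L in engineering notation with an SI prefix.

= 1.952 × 10^-9 L; 10^-9 is nano.

1.952 nL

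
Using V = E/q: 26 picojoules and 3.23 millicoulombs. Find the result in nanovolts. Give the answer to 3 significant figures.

(26 × 10⁻¹²) / (3.23 × 10⁻³) = 8.0495 × 10⁻⁹ V

8.05 nanovolts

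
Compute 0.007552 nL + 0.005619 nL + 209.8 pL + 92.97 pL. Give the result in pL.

315.941 pL

In pL:
  0.007552 nL = 0.007552 × 10³ pL = 7.552
  0.005619 nL = 0.005619 × 10³ pL = 5.619
  209.8 pL → 209.8
  92.97 pL → 92.97
Sum: 7.552 + 5.619 + 209.8 + 92.97 = 315.941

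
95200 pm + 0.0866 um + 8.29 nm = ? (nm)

190.09 nm

In nm:
  95200 pm = 95200 × 10^-3 nm = 95.2
  0.0866 um = 0.0866 × 10^3 nm = 86.6
  8.29 nm → 8.29
Sum: 95.2 + 86.6 + 8.29 = 190.09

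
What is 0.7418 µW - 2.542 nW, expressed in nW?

In nW:
  0.7418 µW = 0.7418 × 10^3 nW = 741.8
  2.542 nW → 2.542
Difference: 741.8 - 2.542 = 739.258

739.258 nW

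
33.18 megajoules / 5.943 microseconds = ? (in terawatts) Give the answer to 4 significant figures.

5.583 terawatts

(33.18 × 10⁶) / (5.943 × 10⁻⁶) = 5.58304 × 10¹² W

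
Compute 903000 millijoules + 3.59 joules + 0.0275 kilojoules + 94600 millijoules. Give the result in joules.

In joules:
  903000 millijoules = 903000 × 10⁻³ joules = 903
  3.59 joules → 3.59
  0.0275 kilojoules = 0.0275 × 10³ joules = 27.5
  94600 millijoules = 94600 × 10⁻³ joules = 94.6
Sum: 903 + 3.59 + 27.5 + 94.6 = 1028.69

1028.69 joules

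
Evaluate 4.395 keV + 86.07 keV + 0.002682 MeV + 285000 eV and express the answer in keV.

In keV:
  4.395 keV → 4.395
  86.07 keV → 86.07
  0.002682 MeV = 0.002682 × 10³ keV = 2.682
  285000 eV = 285000 × 10⁻³ keV = 285
Sum: 4.395 + 86.07 + 2.682 + 285 = 378.147

378.147 keV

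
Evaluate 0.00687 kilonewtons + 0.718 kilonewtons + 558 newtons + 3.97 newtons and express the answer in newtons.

1286.84 newtons

In newtons:
  0.00687 kilonewtons = 0.00687 × 10^3 newtons = 6.87
  0.718 kilonewtons = 0.718 × 10^3 newtons = 718
  558 newtons → 558
  3.97 newtons → 3.97
Sum: 6.87 + 718 + 558 + 3.97 = 1286.84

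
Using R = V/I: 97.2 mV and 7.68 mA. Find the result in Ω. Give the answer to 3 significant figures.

(97.2 × 10^-3) / (7.68 × 10^-3) = 12.656 Ω

12.7 Ω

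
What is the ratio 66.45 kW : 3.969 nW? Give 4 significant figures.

(66.45e3) / (3.969e-9) = 16.742e12

16740000000000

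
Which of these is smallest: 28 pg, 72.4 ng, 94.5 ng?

28 pg

28 pg = 0.000000000028 g
72.4 ng = 0.0000000724 g
94.5 ng = 0.0000000945 g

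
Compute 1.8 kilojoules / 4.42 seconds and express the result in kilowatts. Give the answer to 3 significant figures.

(1.8 × 10^3) / (4.42) = 0.40724 × 10^3 W

0.407 kilowatts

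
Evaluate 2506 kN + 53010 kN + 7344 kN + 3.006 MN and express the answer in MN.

In MN:
  2506 kN = 2506 × 10⁻³ MN = 2.506
  53010 kN = 53010 × 10⁻³ MN = 53.01
  7344 kN = 7344 × 10⁻³ MN = 7.344
  3.006 MN → 3.006
Sum: 2.506 + 53.01 + 7.344 + 3.006 = 65.866

65.866 MN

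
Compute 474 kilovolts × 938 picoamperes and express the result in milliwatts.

0.444612 milliwatts

474e3 × 938e-12 = 444612e-9 W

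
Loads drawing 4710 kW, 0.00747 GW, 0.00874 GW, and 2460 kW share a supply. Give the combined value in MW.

23.38 MW

In MW:
  4710 kW = 4710 × 10⁻³ MW = 4.71
  0.00747 GW = 0.00747 × 10³ MW = 7.47
  0.00874 GW = 0.00874 × 10³ MW = 8.74
  2460 kW = 2460 × 10⁻³ MW = 2.46
Sum: 4.71 + 7.47 + 8.74 + 2.46 = 23.38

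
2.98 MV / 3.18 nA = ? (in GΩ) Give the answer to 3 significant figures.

(2.98 × 10⁶) / (3.18 × 10⁻⁹) = 0.93711 × 10¹⁵ Ω

937000 GΩ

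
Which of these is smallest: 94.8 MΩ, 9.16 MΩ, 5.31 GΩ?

9.16 MΩ

94.8 MΩ = 94800000 Ω
9.16 MΩ = 9160000 Ω
5.31 GΩ = 5310000000 Ω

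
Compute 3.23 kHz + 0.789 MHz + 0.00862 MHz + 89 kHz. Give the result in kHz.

889.85 kHz

In kHz:
  3.23 kHz → 3.23
  0.789 MHz = 0.789 × 10^3 kHz = 789
  0.00862 MHz = 0.00862 × 10^3 kHz = 8.62
  89 kHz → 89
Sum: 3.23 + 789 + 8.62 + 89 = 889.85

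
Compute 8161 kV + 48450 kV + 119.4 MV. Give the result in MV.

176.011 MV

In MV:
  8161 kV = 8161 × 10⁻³ MV = 8.161
  48450 kV = 48450 × 10⁻³ MV = 48.45
  119.4 MV → 119.4
Sum: 8.161 + 48.45 + 119.4 = 176.011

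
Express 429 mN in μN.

429000 μN

milli = 1e-3, micro = 1e-6; factor is 1e3.
429 × 1e3 = 429000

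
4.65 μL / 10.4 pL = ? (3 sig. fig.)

447000

(4.65e-6) / (10.4e-12) = 0.4471e6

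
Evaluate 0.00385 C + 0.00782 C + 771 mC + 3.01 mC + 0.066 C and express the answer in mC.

In mC:
  0.00385 C = 0.00385 × 10^3 mC = 3.85
  0.00782 C = 0.00782 × 10^3 mC = 7.82
  771 mC → 771
  3.01 mC → 3.01
  0.066 C = 0.066 × 10^3 mC = 66
Sum: 3.85 + 7.82 + 771 + 3.01 + 66 = 851.68

851.68 mC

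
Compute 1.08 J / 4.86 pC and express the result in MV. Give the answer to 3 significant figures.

222000 MV

(1.08) / (4.86 × 10^-12) = 0.22222 × 10^12 V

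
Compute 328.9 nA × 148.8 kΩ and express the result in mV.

328.9 × 10^-9 × 148.8 × 10^3 = 48940.32 × 10^-6 V

48.94032 mV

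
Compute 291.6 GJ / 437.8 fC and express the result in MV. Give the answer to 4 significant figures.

(291.6 × 10^9) / (437.8 × 10^-15) = 0.666058 × 10^24 V

666100000000000000 MV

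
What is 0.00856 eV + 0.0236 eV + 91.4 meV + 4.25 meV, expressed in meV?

In meV:
  0.00856 eV = 0.00856 × 10^3 meV = 8.56
  0.0236 eV = 0.0236 × 10^3 meV = 23.6
  91.4 meV → 91.4
  4.25 meV → 4.25
Sum: 8.56 + 23.6 + 91.4 + 4.25 = 127.81

127.81 meV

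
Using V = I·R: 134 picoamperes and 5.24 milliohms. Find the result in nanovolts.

134e-12 × 5.24e-3 = 702.16e-15 V

0.00070216 nanovolts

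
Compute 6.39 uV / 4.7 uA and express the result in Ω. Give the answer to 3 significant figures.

1.36 Ω

(6.39 × 10^-6) / (4.7 × 10^-6) = 1.3596 Ω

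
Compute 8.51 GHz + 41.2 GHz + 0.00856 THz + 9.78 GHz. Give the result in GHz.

68.05 GHz

In GHz:
  8.51 GHz → 8.51
  41.2 GHz → 41.2
  0.00856 THz = 0.00856 × 10³ GHz = 8.56
  9.78 GHz → 9.78
Sum: 8.51 + 41.2 + 8.56 + 9.78 = 68.05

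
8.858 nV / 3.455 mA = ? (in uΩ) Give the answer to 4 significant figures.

2.564 uΩ

(8.858 × 10⁻⁹) / (3.455 × 10⁻³) = 2.56382 × 10⁻⁶ Ω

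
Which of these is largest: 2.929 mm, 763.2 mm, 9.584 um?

763.2 mm

2.929 mm = 0.002929 m
763.2 mm = 0.7632 m
9.584 um = 0.000009584 m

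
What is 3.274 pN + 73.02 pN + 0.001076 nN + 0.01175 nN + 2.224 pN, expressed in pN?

91.344 pN

In pN:
  3.274 pN → 3.274
  73.02 pN → 73.02
  0.001076 nN = 0.001076 × 10³ pN = 1.076
  0.01175 nN = 0.01175 × 10³ pN = 11.75
  2.224 pN → 2.224
Sum: 3.274 + 73.02 + 1.076 + 11.75 + 2.224 = 91.344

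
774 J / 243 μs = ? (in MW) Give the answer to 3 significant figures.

3.19 MW

(774) / (243e-6) = 3.1852e6 W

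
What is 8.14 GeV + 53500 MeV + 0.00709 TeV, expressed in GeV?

In GeV:
  8.14 GeV → 8.14
  53500 MeV = 53500 × 10^-3 GeV = 53.5
  0.00709 TeV = 0.00709 × 10^3 GeV = 7.09
Sum: 8.14 + 53.5 + 7.09 = 68.73

68.73 GeV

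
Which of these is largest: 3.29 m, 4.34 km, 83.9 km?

3.29 m = 3.29 m
4.34 km = 4340 m
83.9 km = 83900 m

83.9 km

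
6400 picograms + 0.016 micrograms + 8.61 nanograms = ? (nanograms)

In nanograms:
  6400 picograms = 6400 × 10⁻³ nanograms = 6.4
  0.016 micrograms = 0.016 × 10³ nanograms = 16
  8.61 nanograms → 8.61
Sum: 6.4 + 16 + 8.61 = 31.01

31.01 nanograms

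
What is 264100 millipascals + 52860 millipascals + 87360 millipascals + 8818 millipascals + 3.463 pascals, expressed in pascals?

416.601 pascals

In pascals:
  264100 millipascals = 264100 × 10⁻³ pascals = 264.1
  52860 millipascals = 52860 × 10⁻³ pascals = 52.86
  87360 millipascals = 87360 × 10⁻³ pascals = 87.36
  8818 millipascals = 8818 × 10⁻³ pascals = 8.818
  3.463 pascals → 3.463
Sum: 264.1 + 52.86 + 87.36 + 8.818 + 3.463 = 416.601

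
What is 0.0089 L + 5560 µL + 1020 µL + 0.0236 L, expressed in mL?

In mL:
  0.0089 L = 0.0089 × 10^3 mL = 8.9
  5560 µL = 5560 × 10^-3 mL = 5.56
  1020 µL = 1020 × 10^-3 mL = 1.02
  0.0236 L = 0.0236 × 10^3 mL = 23.6
Sum: 8.9 + 5.56 + 1.02 + 23.6 = 39.08

39.08 mL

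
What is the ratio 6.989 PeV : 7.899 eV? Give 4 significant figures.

(6.989 × 10¹⁵) / (7.899) = 0.8848 × 10¹⁵

884800000000000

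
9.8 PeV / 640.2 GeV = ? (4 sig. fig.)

(9.8 × 10¹⁵) / (640.2 × 10⁹) = 0.015308 × 10⁶

15310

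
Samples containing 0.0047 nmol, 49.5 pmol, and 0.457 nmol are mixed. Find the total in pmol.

In pmol:
  0.0047 nmol = 0.0047 × 10³ pmol = 4.7
  49.5 pmol → 49.5
  0.457 nmol = 0.457 × 10³ pmol = 457
Sum: 4.7 + 49.5 + 457 = 511.2

511.2 pmol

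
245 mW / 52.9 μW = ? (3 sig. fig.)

(245 × 10⁻³) / (52.9 × 10⁻⁶) = 4.631 × 10³

4630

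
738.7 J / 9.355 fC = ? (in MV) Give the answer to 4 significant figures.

78960000000 MV

(738.7) / (9.355 × 10⁻¹⁵) = 78.9631 × 10¹⁵ V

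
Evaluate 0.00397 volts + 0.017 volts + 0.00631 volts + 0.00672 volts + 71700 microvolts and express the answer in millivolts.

In millivolts:
  0.00397 volts = 0.00397e3 millivolts = 3.97
  0.017 volts = 0.017e3 millivolts = 17
  0.00631 volts = 0.00631e3 millivolts = 6.31
  0.00672 volts = 0.00672e3 millivolts = 6.72
  71700 microvolts = 71700e-3 millivolts = 71.7
Sum: 3.97 + 17 + 6.31 + 6.72 + 71.7 = 105.7

105.7 millivolts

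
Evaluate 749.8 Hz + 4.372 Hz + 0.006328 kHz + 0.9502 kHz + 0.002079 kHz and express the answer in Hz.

1712.779 Hz

In Hz:
  749.8 Hz → 749.8
  4.372 Hz → 4.372
  0.006328 kHz = 0.006328e3 Hz = 6.328
  0.9502 kHz = 0.9502e3 Hz = 950.2
  0.002079 kHz = 0.002079e3 Hz = 2.079
Sum: 749.8 + 4.372 + 6.328 + 950.2 + 2.079 = 1712.779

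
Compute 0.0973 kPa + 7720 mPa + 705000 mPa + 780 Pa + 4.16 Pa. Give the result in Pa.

1594.18 Pa

In Pa:
  0.0973 kPa = 0.0973 × 10^3 Pa = 97.3
  7720 mPa = 7720 × 10^-3 Pa = 7.72
  705000 mPa = 705000 × 10^-3 Pa = 705
  780 Pa → 780
  4.16 Pa → 4.16
Sum: 97.3 + 7.72 + 705 + 780 + 4.16 = 1594.18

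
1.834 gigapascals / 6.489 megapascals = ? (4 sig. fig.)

(1.834 × 10^9) / (6.489 × 10^6) = 0.28263 × 10^3

282.6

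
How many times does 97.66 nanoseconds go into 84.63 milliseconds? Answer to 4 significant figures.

866600

(84.63 × 10⁻³) / (97.66 × 10⁻⁹) = 0.86658 × 10⁶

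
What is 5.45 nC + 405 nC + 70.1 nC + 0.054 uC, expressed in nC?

In nC:
  5.45 nC → 5.45
  405 nC → 405
  70.1 nC → 70.1
  0.054 uC = 0.054 × 10³ nC = 54
Sum: 5.45 + 405 + 70.1 + 54 = 534.55

534.55 nC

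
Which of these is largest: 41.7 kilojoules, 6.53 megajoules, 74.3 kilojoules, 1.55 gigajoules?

41.7 kilojoules = 41700 joules
6.53 megajoules = 6530000 joules
74.3 kilojoules = 74300 joules
1.55 gigajoules = 1550000000 joules

1.55 gigajoules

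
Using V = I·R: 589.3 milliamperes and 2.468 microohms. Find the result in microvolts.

1.4543924 microvolts

589.3 × 10^-3 × 2.468 × 10^-6 = 1454.3924 × 10^-9 V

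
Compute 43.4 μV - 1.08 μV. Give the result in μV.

In μV:
  43.4 μV → 43.4
  1.08 μV → 1.08
Difference: 43.4 - 1.08 = 42.32

42.32 μV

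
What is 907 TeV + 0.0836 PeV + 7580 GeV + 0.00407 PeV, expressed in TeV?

1002.25 TeV

In TeV:
  907 TeV → 907
  0.0836 PeV = 0.0836 × 10^3 TeV = 83.6
  7580 GeV = 7580 × 10^-3 TeV = 7.58
  0.00407 PeV = 0.00407 × 10^3 TeV = 4.07
Sum: 907 + 83.6 + 7.58 + 4.07 = 1002.25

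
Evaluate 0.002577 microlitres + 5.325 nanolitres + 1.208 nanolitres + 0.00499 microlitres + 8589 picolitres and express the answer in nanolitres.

22.689 nanolitres

In nanolitres:
  0.002577 microlitres = 0.002577e3 nanolitres = 2.577
  5.325 nanolitres → 5.325
  1.208 nanolitres → 1.208
  0.00499 microlitres = 0.00499e3 nanolitres = 4.99
  8589 picolitres = 8589e-3 nanolitres = 8.589
Sum: 2.577 + 5.325 + 1.208 + 4.99 + 8.589 = 22.689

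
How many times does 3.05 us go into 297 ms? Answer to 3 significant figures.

(297 × 10^-3) / (3.05 × 10^-6) = 97.38 × 10^3

97400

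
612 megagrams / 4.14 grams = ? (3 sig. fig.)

(612 × 10^6) / (4.14) = 147.8 × 10^6

148000000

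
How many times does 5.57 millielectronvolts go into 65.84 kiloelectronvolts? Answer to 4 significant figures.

(65.84 × 10^3) / (5.57 × 10^-3) = 11.82 × 10^6

11820000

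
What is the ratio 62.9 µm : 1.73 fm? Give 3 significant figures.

(62.9e-6) / (1.73e-15) = 36.36e9

36400000000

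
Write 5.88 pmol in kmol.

0.00000000000000588 kmol

pico = 10^-12, kilo = 10^3; factor is 10^-15.
5.88 × 10^-15 = 0.00000000000000588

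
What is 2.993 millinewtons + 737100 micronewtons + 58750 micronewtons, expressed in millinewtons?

798.843 millinewtons

In millinewtons:
  2.993 millinewtons → 2.993
  737100 micronewtons = 737100e-3 millinewtons = 737.1
  58750 micronewtons = 58750e-3 millinewtons = 58.75
Sum: 2.993 + 737.1 + 58.75 = 798.843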